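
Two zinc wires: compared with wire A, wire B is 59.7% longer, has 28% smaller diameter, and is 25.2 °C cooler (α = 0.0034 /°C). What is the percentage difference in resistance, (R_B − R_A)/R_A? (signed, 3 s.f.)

R ∝ ρL/d² with ρ ∝ (1+αΔT), so R_B/R_A = (1 + 59.7/100) × (1 − 28/100)⁻² × (1 − 0.0034×25.2)
= 1.597 × 1.929 × 0.9143 = 2.817
(R_B − R_A)/R_A = 2.817 − 1 = 182%

182%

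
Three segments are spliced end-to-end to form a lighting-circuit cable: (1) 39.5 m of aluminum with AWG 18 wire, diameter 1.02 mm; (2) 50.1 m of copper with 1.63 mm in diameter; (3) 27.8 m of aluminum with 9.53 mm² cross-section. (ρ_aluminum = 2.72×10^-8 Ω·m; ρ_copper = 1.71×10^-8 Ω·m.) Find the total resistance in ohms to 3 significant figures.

1.80 Ω

Seg 1: A = π(1.02/2 mm)² = π(5.1000e-04 m)² = 8.171e-07 m²
R_1 = (2.72×10^-8)(39.5)/(8.171e-07) = 1.315 Ω
Seg 2: A = π(d/2)² = π(8.1500e-04 m)² = 2.087e-06 m²
R_2 = (1.71×10^-8)(50.1)/(2.087e-06) = 0.4106 Ω
Seg 3: A = 9.53 mm² = 9.530e-06 m²
R_3 = (2.72×10^-8)(27.8)/(9.530e-06) = 0.07935 Ω
R_total = R_1 + R_2 + R_3 = 1.80 Ω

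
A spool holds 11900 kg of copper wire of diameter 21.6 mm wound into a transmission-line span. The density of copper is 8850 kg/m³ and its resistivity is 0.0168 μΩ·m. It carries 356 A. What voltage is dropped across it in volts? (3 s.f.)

ρ = 0.0168 μΩ·m = 1.68×10^-8 Ω·m
A = π(d/2)² = π(1.0800e-02 m)² = 3.6644e-04 m²
L = m/(density·A) = 11900/(8850×3.6644e-04) = 3669 m
R = ρL/A = (1.68×10^-8)(3669)/(3.6644e-04) = 0.1682 Ω
V = IR = 356 × 0.1682 = 59.9 V

59.9 V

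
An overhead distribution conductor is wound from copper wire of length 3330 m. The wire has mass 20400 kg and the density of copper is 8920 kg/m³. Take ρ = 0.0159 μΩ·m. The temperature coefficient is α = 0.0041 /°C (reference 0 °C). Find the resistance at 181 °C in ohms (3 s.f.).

0.134 Ω

ρ = 0.0159 μΩ·m = 1.59×10^-8 Ω·m
A = m/(density·L) = 20400/(8920×3330) = 6.8679e-04 m²
R = ρL/A = (1.59×10^-8)(3330)/(6.8679e-04) = 0.07709 Ω
R(181 °C) = 0.07709 × (1 + 0.0041×181) = 0.134 Ω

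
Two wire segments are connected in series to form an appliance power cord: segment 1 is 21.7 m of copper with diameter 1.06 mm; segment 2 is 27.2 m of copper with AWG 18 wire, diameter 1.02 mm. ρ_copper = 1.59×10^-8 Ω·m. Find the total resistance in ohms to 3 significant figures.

0.920 Ω

Segment 1: A = π(d/2)² = π(5.3000e-04 m)² = 8.825e-07 m²
R₁ = ρL/A = (1.59×10^-8)(21.7)/(8.825e-07) = 0.391 Ω
Segment 2: A = π(1.02/2 mm)² = π(5.1000e-04 m)² = 8.171e-07 m²
R₂ = (1.59×10^-8)(27.2)/(8.171e-07) = 0.5293 Ω
R = R₁ + R₂ = 0.920 Ω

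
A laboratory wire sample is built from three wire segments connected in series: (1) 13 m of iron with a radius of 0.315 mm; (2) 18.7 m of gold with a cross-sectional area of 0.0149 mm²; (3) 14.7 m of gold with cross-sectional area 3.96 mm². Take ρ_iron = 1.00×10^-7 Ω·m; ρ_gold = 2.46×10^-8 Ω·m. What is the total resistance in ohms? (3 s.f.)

Seg 1: A = πr² = π(3.1500e-04 m)² = 3.117e-07 m²
R_1 = (1.00×10^-7)(13)/(3.117e-07) = 4.17 Ω
Seg 2: A = 0.0149 mm² = 1.490e-08 m²
R_2 = (2.46×10^-8)(18.7)/(1.490e-08) = 30.87 Ω
Seg 3: A = 3.96 mm² = 3.960e-06 m²
R_3 = (2.46×10^-8)(14.7)/(3.960e-06) = 0.09132 Ω
R_total = R_1 + R_2 + R_3 = 35.1 Ω

35.1 Ω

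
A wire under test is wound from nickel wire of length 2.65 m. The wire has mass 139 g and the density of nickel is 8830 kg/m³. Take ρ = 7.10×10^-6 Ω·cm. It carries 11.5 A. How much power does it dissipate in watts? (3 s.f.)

ρ = 7.10×10^-6 Ω·cm = 7.10×10^-8 Ω·m
A = m/(density·L) = 0.139/(8830×2.65) = 5.9403e-06 m²
R = ρL/A = (7.10×10^-8)(2.65)/(5.9403e-06) = 0.03167 Ω
P = I²R = (11.5)² × 0.03167 = 4.19 W

4.19 W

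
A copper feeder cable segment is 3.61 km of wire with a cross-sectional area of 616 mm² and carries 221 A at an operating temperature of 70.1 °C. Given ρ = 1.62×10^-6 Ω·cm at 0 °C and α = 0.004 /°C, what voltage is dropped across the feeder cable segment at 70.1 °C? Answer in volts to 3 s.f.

ρ = 1.62×10^-6 Ω·cm = 1.62×10^-8 Ω·m
A = 616 mm² = 6.160e-04 m²
R₍0₎ = ρL/A = (1.62×10^-8)(3610)/(6.160e-04) = 0.09494 Ω
R₍70.1₎ = R₍0₎(1 + αΔT) = 0.09494 × (1 + 0.004×70.1) = 0.1216 Ω
V = IR = 221 × 0.1216 = 26.9 V

26.9 V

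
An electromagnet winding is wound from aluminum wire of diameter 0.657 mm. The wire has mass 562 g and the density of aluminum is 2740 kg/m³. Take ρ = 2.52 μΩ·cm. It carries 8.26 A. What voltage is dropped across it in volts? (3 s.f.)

371 V

ρ = 2.52 μΩ·cm = 2.52×10^-8 Ω·m
A = π(d/2)² = π(3.2850e-04 m)² = 3.3902e-07 m²
L = m/(density·A) = 0.562/(2740×3.3902e-07) = 605 m
R = ρL/A = (2.52×10^-8)(605)/(3.3902e-07) = 44.97 Ω
V = IR = 8.26 × 44.97 = 371 V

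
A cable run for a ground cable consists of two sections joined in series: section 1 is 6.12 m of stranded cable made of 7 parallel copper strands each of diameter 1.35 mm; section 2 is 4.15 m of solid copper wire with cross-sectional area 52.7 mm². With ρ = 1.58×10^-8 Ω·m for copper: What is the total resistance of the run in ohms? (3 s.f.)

0.0109 Ω

Section 1: A_strand = π(6.7500e-04)² = 1.431e-06 m²; R₁ = ρL/(N·A_s) = (1.58×10^-8)(6.12)/(7×1.431e-06) = 0.009651 Ω
Section 2: A = 52.7 mm² = 5.270e-05 m²
R₂ = (1.58×10^-8)(4.15)/(5.270e-05) = 0.001244 Ω
R = R₁ + R₂ = 0.0109 Ω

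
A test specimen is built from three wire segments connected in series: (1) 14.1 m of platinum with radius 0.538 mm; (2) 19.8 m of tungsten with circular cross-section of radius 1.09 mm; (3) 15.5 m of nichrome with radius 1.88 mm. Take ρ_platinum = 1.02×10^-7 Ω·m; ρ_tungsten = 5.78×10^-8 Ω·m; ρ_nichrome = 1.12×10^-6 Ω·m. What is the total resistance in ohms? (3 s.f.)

Seg 1: A = πr² = π(5.3800e-04 m)² = 9.093e-07 m²
R_1 = (1.02×10^-7)(14.1)/(9.093e-07) = 1.582 Ω
Seg 2: A = πr² = π(1.0900e-03 m)² = 3.733e-06 m²
R_2 = (5.78×10^-8)(19.8)/(3.733e-06) = 0.3066 Ω
Seg 3: A = πr² = π(1.8800e-03 m)² = 1.110e-05 m²
R_3 = (1.12×10^-6)(15.5)/(1.110e-05) = 1.563 Ω
R_total = R_1 + R_2 + R_3 = 3.45 Ω

3.45 Ω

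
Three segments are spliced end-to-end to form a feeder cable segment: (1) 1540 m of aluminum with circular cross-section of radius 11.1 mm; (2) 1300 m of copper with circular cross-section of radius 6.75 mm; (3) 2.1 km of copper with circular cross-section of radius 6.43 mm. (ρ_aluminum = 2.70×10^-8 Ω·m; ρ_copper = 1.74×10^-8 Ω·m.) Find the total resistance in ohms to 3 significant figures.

Seg 1: A = πr² = π(1.1100e-02 m)² = 3.871e-04 m²
R_1 = (2.70×10^-8)(1540)/(3.871e-04) = 0.1074 Ω
Seg 2: A = πr² = π(6.7500e-03 m)² = 1.431e-04 m²
R_2 = (1.74×10^-8)(1300)/(1.431e-04) = 0.158 Ω
Seg 3: A = πr² = π(6.4300e-03 m)² = 1.299e-04 m²
R_3 = (1.74×10^-8)(2100)/(1.299e-04) = 0.2813 Ω
R_total = R_1 + R_2 + R_3 = 0.547 Ω

0.547 Ω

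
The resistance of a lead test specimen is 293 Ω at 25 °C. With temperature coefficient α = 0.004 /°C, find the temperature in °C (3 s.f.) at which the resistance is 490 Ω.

193 °C

R = R₀(1 + α(T − T₀)) ⇒ T = T₀ + (R/R₀ − 1)/α
T = 25 + (490/293 − 1)/0.004 = 25 + (0.6724)/0.004 = 193 °C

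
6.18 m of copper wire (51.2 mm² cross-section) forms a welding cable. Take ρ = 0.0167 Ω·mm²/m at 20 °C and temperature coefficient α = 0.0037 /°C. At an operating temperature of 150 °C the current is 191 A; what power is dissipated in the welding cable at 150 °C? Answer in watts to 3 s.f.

ρ = 0.0167 Ω·mm²/m = 1.67×10^-8 Ω·m
A = 51.2 mm² = 5.120e-05 m²
R₍20₎ = ρL/A = (1.67×10^-8)(6.18)/(5.120e-05) = 0.002016 Ω
R₍150₎ = R₍20₎(1 + αΔT) = 0.002016 × (1 + 0.0037×130) = 0.002985 Ω
P = I²R = (191)² × 0.002985 = 109 W

109 W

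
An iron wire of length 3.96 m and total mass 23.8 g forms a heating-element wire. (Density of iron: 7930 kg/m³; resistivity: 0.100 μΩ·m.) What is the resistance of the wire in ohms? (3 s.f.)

0.523 Ω

ρ = 0.100 μΩ·m = 1.00×10^-7 Ω·m
A = m/(density·L) = 0.0238/(7930×3.96) = 7.5789e-07 m²
R = ρL/A = (1.00×10^-7)(3.96)/(7.5789e-07) = 0.523 Ω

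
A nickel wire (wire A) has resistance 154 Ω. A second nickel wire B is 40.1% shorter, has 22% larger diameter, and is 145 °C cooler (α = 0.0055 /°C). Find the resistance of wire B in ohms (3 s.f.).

12.6 Ω

R ∝ ρL/d² with ρ ∝ (1+αΔT), so R_B/R_A = (1 − 40.1/100) × (1 + 22/100)⁻² × (1 − 0.0055×145)
= 0.599 × 0.6719 × 0.2025 = 0.08149
R_B = 0.08149 × 154 = 12.6 Ω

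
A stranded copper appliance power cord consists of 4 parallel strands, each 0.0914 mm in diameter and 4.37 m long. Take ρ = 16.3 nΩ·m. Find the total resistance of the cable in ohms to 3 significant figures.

ρ = 16.3 nΩ·m = 1.63×10^-8 Ω·m
A_strand = π(4.5700e-05 m)² = 6.561e-09 m²
R_strand = ρL/A = (1.63×10^-8)(4.37)/(6.561e-09) = 10.86 Ω
R_total = R_strand/N = 10.86/4 = 2.71 Ω

2.71 Ω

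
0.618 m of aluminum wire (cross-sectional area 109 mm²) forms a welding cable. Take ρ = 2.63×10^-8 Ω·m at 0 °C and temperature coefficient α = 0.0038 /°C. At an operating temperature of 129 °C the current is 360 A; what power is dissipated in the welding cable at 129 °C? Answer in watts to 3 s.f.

A = 109 mm² = 1.090e-04 m²
R₍0₎ = ρL/A = (2.63×10^-8)(0.618)/(1.090e-04) = 1.491×10^-4 Ω
R₍129₎ = R₍0₎(1 + αΔT) = 1.491×10^-4 × (1 + 0.0038×129) = 2.222×10^-4 Ω
P = I²R = (360)² × 2.222×10^-4 = 28.8 W

28.8 W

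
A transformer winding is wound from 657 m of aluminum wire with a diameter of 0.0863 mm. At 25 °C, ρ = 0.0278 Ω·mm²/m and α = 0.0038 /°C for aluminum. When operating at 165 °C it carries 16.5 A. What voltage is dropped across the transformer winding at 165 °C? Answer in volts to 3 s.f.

ρ = 0.0278 Ω·mm²/m = 2.78×10^-8 Ω·m
A = π(d/2)² = π(4.3150e-05 m)² = 5.849e-09 m²
R₍25₎ = ρL/A = (2.78×10^-8)(657)/(5.849e-09) = 3122 Ω
R₍165₎ = R₍25₎(1 + αΔT) = 3122 × (1 + 0.0038×140) = 4784 Ω
V = IR = 16.5 × 4784 = 78900 V

78900 V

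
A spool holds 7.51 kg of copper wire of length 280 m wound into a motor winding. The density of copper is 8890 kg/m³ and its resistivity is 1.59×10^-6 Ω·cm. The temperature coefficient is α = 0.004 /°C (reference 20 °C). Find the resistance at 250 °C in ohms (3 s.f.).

ρ = 1.59×10^-6 Ω·cm = 1.59×10^-8 Ω·m
A = m/(density·L) = 7.51/(8890×280) = 3.0170e-06 m²
R = ρL/A = (1.59×10^-8)(280)/(3.0170e-06) = 1.476 Ω
R(250 °C) = 1.476 × (1 + 0.004×230) = 2.83 Ω

2.83 Ω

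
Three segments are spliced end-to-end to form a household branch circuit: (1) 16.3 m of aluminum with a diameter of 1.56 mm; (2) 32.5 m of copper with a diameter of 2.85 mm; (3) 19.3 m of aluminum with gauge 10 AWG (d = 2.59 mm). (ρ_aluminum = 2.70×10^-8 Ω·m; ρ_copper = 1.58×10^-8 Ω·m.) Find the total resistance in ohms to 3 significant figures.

Seg 1: A = π(d/2)² = π(7.8000e-04 m)² = 1.911e-06 m²
R_1 = (2.70×10^-8)(16.3)/(1.911e-06) = 0.2303 Ω
Seg 2: A = π(d/2)² = π(1.4250e-03 m)² = 6.379e-06 m²
R_2 = (1.58×10^-8)(32.5)/(6.379e-06) = 0.08049 Ω
Seg 3: A = π(2.59/2 mm)² = π(1.2950e-03 m)² = 5.269e-06 m²
R_3 = (2.70×10^-8)(19.3)/(5.269e-06) = 0.09891 Ω
R_total = R_1 + R_2 + R_3 = 0.410 Ω

0.410 Ω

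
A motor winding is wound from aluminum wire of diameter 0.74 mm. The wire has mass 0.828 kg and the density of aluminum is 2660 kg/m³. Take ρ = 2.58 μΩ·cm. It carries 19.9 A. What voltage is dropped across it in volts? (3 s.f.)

ρ = 2.58 μΩ·cm = 2.58×10^-8 Ω·m
A = π(d/2)² = π(3.7000e-04 m)² = 4.3008e-07 m²
L = m/(density·A) = 0.828/(2660×4.3008e-07) = 723.8 m
R = ρL/A = (2.58×10^-8)(723.8)/(4.3008e-07) = 43.42 Ω
V = IR = 19.9 × 43.42 = 864 V

864 V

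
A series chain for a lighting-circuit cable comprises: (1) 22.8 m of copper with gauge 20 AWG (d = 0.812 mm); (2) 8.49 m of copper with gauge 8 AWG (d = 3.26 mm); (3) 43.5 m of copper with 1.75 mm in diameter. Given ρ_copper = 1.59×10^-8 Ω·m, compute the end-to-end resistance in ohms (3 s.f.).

Seg 1: A = π(0.812/2 mm)² = π(4.0600e-04 m)² = 5.178e-07 m²
R_1 = (1.59×10^-8)(22.8)/(5.178e-07) = 0.7001 Ω
Seg 2: A = π(3.26/2 mm)² = π(1.6300e-03 m)² = 8.347e-06 m²
R_2 = (1.59×10^-8)(8.49)/(8.347e-06) = 0.01617 Ω
Seg 3: A = π(d/2)² = π(8.7500e-04 m)² = 2.405e-06 m²
R_3 = (1.59×10^-8)(43.5)/(2.405e-06) = 0.2876 Ω
R_total = R_1 + R_2 + R_3 = 1.00 Ω

1.00 Ω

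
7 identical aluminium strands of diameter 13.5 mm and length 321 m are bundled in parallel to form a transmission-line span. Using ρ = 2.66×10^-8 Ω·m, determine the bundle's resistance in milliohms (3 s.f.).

8.52 mΩ

A_strand = π(6.7500e-03 m)² = 1.431e-04 m²
R_strand = ρL/A = (2.66×10^-8)(321)/(1.431e-04) = 0.05965 Ω
R_total = R_strand/N = 0.05965/7 = 8.52 mΩ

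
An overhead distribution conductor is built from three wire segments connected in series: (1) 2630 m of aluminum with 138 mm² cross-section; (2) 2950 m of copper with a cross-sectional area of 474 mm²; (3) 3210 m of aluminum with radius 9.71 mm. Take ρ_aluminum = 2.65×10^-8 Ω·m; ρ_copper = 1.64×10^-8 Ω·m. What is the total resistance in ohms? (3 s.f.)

Seg 1: A = 138 mm² = 1.380e-04 m²
R_1 = (2.65×10^-8)(2630)/(1.380e-04) = 0.505 Ω
Seg 2: A = 474 mm² = 4.740e-04 m²
R_2 = (1.64×10^-8)(2950)/(4.740e-04) = 0.1021 Ω
Seg 3: A = πr² = π(9.7100e-03 m)² = 2.962e-04 m²
R_3 = (2.65×10^-8)(3210)/(2.962e-04) = 0.2872 Ω
R_total = R_1 + R_2 + R_3 = 0.894 Ω

0.894 Ω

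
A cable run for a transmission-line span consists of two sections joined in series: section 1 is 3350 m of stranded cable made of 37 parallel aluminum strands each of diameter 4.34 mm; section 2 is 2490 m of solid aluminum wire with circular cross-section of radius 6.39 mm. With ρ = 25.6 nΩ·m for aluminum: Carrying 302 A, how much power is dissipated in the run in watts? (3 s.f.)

ρ = 25.6 nΩ·m = 2.56×10^-8 Ω·m
Section 1: A_strand = π(2.1700e-03)² = 1.479e-05 m²; R₁ = ρL/(N·A_s) = (2.56×10^-8)(3350)/(37×1.479e-05) = 0.1567 Ω
Section 2: A = πr² = π(6.3900e-03 m)² = 1.283e-04 m²
R₂ = (2.56×10^-8)(2490)/(1.283e-04) = 0.4969 Ω
R = R₁ + R₂ = 0.6536 Ω
P = I²R = (302)² × 0.6536 = 59600 W

59600 W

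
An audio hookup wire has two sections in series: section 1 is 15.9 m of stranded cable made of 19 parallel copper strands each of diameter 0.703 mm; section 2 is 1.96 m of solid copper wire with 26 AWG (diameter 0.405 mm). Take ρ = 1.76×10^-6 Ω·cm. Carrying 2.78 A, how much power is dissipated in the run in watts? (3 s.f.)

ρ = 1.76×10^-6 Ω·cm = 1.76×10^-8 Ω·m
Section 1: A_strand = π(3.5150e-04)² = 3.882e-07 m²; R₁ = ρL/(N·A_s) = (1.76×10^-8)(15.9)/(19×3.882e-07) = 0.03795 Ω
Section 2: A = π(0.405/2 mm)² = π(2.0250e-04 m)² = 1.288e-07 m²
R₂ = (1.76×10^-8)(1.96)/(1.288e-07) = 0.2678 Ω
R = R₁ + R₂ = 0.3057 Ω
P = I²R = (2.78)² × 0.3057 = 2.36 W

2.36 W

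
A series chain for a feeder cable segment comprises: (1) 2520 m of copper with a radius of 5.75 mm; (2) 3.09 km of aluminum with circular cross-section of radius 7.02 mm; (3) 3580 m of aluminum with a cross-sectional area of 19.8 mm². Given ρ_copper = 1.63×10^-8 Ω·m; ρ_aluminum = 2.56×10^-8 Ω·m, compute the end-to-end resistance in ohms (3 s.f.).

5.54 Ω

Seg 1: A = πr² = π(5.7500e-03 m)² = 1.039e-04 m²
R_1 = (1.63×10^-8)(2520)/(1.039e-04) = 0.3955 Ω
Seg 2: A = πr² = π(7.0200e-03 m)² = 1.548e-04 m²
R_2 = (2.56×10^-8)(3090)/(1.548e-04) = 0.5109 Ω
Seg 3: A = 19.8 mm² = 1.980e-05 m²
R_3 = (2.56×10^-8)(3580)/(1.980e-05) = 4.629 Ω
R_total = R_1 + R_2 + R_3 = 5.54 Ω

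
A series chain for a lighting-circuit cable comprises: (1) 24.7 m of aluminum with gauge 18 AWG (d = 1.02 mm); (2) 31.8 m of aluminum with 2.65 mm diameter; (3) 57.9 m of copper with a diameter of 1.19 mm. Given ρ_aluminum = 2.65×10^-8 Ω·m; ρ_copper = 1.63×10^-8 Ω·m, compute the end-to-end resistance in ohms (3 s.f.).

Seg 1: A = π(1.02/2 mm)² = π(5.1000e-04 m)² = 8.171e-07 m²
R_1 = (2.65×10^-8)(24.7)/(8.171e-07) = 0.801 Ω
Seg 2: A = π(d/2)² = π(1.3250e-03 m)² = 5.515e-06 m²
R_2 = (2.65×10^-8)(31.8)/(5.515e-06) = 0.1528 Ω
Seg 3: A = π(d/2)² = π(5.9500e-04 m)² = 1.112e-06 m²
R_3 = (1.63×10^-8)(57.9)/(1.112e-06) = 0.8486 Ω
R_total = R_1 + R_2 + R_3 = 1.80 Ω

1.80 Ω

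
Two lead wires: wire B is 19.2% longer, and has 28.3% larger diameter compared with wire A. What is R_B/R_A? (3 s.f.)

R ∝ L/d², so R_B/R_A = (1 + 19.2/100) × (1 + 28.3/100)⁻²
= 1.192 × 0.6075 = 0.724

0.724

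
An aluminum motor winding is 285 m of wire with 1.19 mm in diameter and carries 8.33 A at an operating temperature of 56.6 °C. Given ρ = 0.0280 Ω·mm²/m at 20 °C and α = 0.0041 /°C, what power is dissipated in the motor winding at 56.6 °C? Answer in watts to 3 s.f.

573 W

ρ = 0.0280 Ω·mm²/m = 2.80×10^-8 Ω·m
A = π(d/2)² = π(5.9500e-04 m)² = 1.112e-06 m²
R₍20₎ = ρL/A = (2.80×10^-8)(285)/(1.112e-06) = 7.175 Ω
R₍56.6₎ = R₍20₎(1 + αΔT) = 7.175 × (1 + 0.0041×36.6) = 8.252 Ω
P = I²R = (8.33)² × 8.252 = 573 W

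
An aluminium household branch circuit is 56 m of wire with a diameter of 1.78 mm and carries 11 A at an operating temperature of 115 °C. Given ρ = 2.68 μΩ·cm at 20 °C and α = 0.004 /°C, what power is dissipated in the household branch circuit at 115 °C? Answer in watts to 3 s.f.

101 W

ρ = 2.68 μΩ·cm = 2.68×10^-8 Ω·m
A = π(d/2)² = π(8.9000e-04 m)² = 2.488e-06 m²
R₍20₎ = ρL/A = (2.68×10^-8)(56)/(2.488e-06) = 0.6031 Ω
R₍115₎ = R₍20₎(1 + αΔT) = 0.6031 × (1 + 0.004×95) = 0.8323 Ω
P = I²R = (11)² × 0.8323 = 101 W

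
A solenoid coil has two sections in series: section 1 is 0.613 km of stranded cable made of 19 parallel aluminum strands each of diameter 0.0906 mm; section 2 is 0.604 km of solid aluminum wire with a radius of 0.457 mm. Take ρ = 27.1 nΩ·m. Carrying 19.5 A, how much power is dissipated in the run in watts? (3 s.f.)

61100 W

ρ = 27.1 nΩ·m = 2.71×10^-8 Ω·m
Section 1: A_strand = π(4.5300e-05)² = 6.447e-09 m²; R₁ = ρL/(N·A_s) = (2.71×10^-8)(613)/(19×6.447e-09) = 135.6 Ω
Section 2: A = πr² = π(4.5700e-04 m)² = 6.561e-07 m²
R₂ = (2.71×10^-8)(604)/(6.561e-07) = 24.95 Ω
R = R₁ + R₂ = 160.6 Ω
P = I²R = (19.5)² × 160.6 = 61100 W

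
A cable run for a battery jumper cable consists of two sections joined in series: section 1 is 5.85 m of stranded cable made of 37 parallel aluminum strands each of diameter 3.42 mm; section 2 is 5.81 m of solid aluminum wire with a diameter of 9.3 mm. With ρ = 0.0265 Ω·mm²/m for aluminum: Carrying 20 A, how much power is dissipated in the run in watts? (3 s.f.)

1.09 W

ρ = 0.0265 Ω·mm²/m = 2.65×10^-8 Ω·m
Section 1: A_strand = π(1.7100e-03)² = 9.186e-06 m²; R₁ = ρL/(N·A_s) = (2.65×10^-8)(5.85)/(37×9.186e-06) = 4.561×10^-4 Ω
Section 2: A = π(d/2)² = π(4.6500e-03 m)² = 6.793e-05 m²
R₂ = (2.65×10^-8)(5.81)/(6.793e-05) = 0.002267 Ω
R = R₁ + R₂ = 0.002723 Ω
P = I²R = (20)² × 0.002723 = 1.09 W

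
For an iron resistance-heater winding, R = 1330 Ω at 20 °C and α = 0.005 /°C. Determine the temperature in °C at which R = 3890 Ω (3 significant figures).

R = R₀(1 + α(T − T₀)) ⇒ T = T₀ + (R/R₀ − 1)/α
T = 20 + (3890/1330 − 1)/0.005 = 20 + (1.925)/0.005 = 405 °C

405 °C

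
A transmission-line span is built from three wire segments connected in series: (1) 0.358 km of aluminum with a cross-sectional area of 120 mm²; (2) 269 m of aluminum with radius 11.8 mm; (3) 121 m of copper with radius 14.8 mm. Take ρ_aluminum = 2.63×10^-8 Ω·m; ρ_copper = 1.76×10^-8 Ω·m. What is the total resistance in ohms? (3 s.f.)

0.0977 Ω

Seg 1: A = 120 mm² = 1.200e-04 m²
R_1 = (2.63×10^-8)(358)/(1.200e-04) = 0.07846 Ω
Seg 2: A = πr² = π(1.1800e-02 m)² = 4.374e-04 m²
R_2 = (2.63×10^-8)(269)/(4.374e-04) = 0.01617 Ω
Seg 3: A = πr² = π(1.4800e-02 m)² = 6.881e-04 m²
R_3 = (1.76×10^-8)(121)/(6.881e-04) = 0.003095 Ω
R_total = R_1 + R_2 + R_3 = 0.0977 Ω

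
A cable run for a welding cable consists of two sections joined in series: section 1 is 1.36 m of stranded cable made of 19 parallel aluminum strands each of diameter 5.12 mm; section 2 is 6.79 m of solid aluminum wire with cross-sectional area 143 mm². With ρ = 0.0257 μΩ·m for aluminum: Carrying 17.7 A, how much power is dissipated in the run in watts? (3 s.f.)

0.410 W

ρ = 0.0257 μΩ·m = 2.57×10^-8 Ω·m
Section 1: A_strand = π(2.5600e-03)² = 2.059e-05 m²; R₁ = ρL/(N·A_s) = (2.57×10^-8)(1.36)/(19×2.059e-05) = 8.935×10^-5 Ω
Section 2: A = 143 mm² = 1.430e-04 m²
R₂ = (2.57×10^-8)(6.79)/(1.430e-04) = 0.00122 Ω
R = R₁ + R₂ = 0.00131 Ω
P = I²R = (17.7)² × 0.00131 = 0.410 W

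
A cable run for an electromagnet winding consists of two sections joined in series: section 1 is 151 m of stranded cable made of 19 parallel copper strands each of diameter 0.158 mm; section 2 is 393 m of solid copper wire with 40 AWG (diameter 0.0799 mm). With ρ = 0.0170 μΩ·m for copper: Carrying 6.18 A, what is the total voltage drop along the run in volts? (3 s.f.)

8280 V

ρ = 0.0170 μΩ·m = 1.70×10^-8 Ω·m
Section 1: A_strand = π(7.9000e-05)² = 1.961e-08 m²; R₁ = ρL/(N·A_s) = (1.70×10^-8)(151)/(19×1.961e-08) = 6.891 Ω
Section 2: A = π(0.0799/2 mm)² = π(3.9950e-05 m)² = 5.014e-09 m²
R₂ = (1.70×10^-8)(393)/(5.014e-09) = 1332 Ω
R = R₁ + R₂ = 1339 Ω
V = IR = 6.18 × 1339 = 8280 V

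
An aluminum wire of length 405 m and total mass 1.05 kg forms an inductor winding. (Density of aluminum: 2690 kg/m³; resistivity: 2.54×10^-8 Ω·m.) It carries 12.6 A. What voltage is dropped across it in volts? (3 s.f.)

134 V

A = m/(density·L) = 1.05/(2690×405) = 9.6379e-07 m²
R = ρL/A = (2.54×10^-8)(405)/(9.6379e-07) = 10.67 Ω
V = IR = 12.6 × 10.67 = 134 V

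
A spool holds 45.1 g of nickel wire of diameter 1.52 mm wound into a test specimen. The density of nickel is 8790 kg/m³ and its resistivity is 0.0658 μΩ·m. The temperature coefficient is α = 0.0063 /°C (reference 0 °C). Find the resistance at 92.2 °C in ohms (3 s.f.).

ρ = 0.0658 μΩ·m = 6.58×10^-8 Ω·m
A = π(d/2)² = π(7.6000e-04 m)² = 1.8146e-06 m²
L = m/(density·A) = 0.0451/(8790×1.8146e-06) = 2.828 m
R = ρL/A = (6.58×10^-8)(2.828)/(1.8146e-06) = 0.1025 Ω
R(92.2 °C) = 0.1025 × (1 + 0.0063×92.2) = 0.162 Ω

0.162 Ω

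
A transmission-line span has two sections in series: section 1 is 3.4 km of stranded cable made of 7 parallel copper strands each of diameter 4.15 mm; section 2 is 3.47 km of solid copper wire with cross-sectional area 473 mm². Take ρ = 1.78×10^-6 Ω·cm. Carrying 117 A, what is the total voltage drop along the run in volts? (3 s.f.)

90.1 V

ρ = 1.78×10^-6 Ω·cm = 1.78×10^-8 Ω·m
Section 1: A_strand = π(2.0750e-03)² = 1.353e-05 m²; R₁ = ρL/(N·A_s) = (1.78×10^-8)(3400)/(7×1.353e-05) = 0.6392 Ω
Section 2: A = 473 mm² = 4.730e-04 m²
R₂ = (1.78×10^-8)(3470)/(4.730e-04) = 0.1306 Ω
R = R₁ + R₂ = 0.7698 Ω
V = IR = 117 × 0.7698 = 90.1 V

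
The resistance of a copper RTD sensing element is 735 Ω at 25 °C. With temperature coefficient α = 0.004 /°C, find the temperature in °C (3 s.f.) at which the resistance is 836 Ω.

R = R₀(1 + α(T − T₀)) ⇒ T = T₀ + (R/R₀ − 1)/α
T = 25 + (836/735 − 1)/0.004 = 25 + (0.1374)/0.004 = 59.4 °C

59.4 °C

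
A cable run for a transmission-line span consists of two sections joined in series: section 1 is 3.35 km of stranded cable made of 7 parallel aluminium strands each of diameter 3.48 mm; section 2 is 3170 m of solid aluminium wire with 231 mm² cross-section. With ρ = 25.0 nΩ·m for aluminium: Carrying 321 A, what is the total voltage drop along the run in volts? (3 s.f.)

514 V

ρ = 25.0 nΩ·m = 2.50×10^-8 Ω·m
Section 1: A_strand = π(1.7400e-03)² = 9.511e-06 m²; R₁ = ρL/(N·A_s) = (2.50×10^-8)(3350)/(7×9.511e-06) = 1.258 Ω
Section 2: A = 231 mm² = 2.310e-04 m²
R₂ = (2.50×10^-8)(3170)/(2.310e-04) = 0.3431 Ω
R = R₁ + R₂ = 1.601 Ω
V = IR = 321 × 1.601 = 514 V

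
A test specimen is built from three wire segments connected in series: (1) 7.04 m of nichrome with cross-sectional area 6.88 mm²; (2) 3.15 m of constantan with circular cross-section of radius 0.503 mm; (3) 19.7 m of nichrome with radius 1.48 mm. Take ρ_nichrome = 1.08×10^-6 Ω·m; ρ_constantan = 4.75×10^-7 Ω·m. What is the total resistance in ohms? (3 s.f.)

Seg 1: A = 6.88 mm² = 6.880e-06 m²
R_1 = (1.08×10^-6)(7.04)/(6.880e-06) = 1.105 Ω
Seg 2: A = πr² = π(5.0300e-04 m)² = 7.949e-07 m²
R_2 = (4.75×10^-7)(3.15)/(7.949e-07) = 1.882 Ω
Seg 3: A = πr² = π(1.4800e-03 m)² = 6.881e-06 m²
R_3 = (1.08×10^-6)(19.7)/(6.881e-06) = 3.092 Ω
R_total = R_1 + R_2 + R_3 = 6.08 Ω

6.08 Ω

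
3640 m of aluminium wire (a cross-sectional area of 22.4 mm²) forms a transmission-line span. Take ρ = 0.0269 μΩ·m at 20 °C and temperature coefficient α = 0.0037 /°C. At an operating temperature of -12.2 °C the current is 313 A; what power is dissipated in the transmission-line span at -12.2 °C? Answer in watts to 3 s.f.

3.77×10^5 W

ρ = 0.0269 μΩ·m = 2.69×10^-8 Ω·m
A = 22.4 mm² = 2.240e-05 m²
R₍20₎ = ρL/A = (2.69×10^-8)(3640)/(2.240e-05) = 4.371 Ω
R₍-12.2₎ = R₍20₎(1 + αΔT) = 4.371 × (1 + 0.0037×-32.2) = 3.85 Ω
P = I²R = (313)² × 3.85 = 3.77×10^5 W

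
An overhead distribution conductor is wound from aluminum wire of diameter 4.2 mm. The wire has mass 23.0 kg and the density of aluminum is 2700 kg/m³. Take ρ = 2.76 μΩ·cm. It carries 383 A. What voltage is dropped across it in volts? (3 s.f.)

469 V

ρ = 2.76 μΩ·cm = 2.76×10^-8 Ω·m
A = π(d/2)² = π(2.1000e-03 m)² = 1.3854e-05 m²
L = m/(density·A) = 23/(2700×1.3854e-05) = 614.9 m
R = ρL/A = (2.76×10^-8)(614.9)/(1.3854e-05) = 1.225 Ω
V = IR = 383 × 1.225 = 469 V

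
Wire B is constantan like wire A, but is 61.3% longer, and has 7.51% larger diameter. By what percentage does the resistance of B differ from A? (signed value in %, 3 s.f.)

R ∝ L/d², so R_B/R_A = (1 + 61.3/100) × (1 + 7.51/100)⁻²
= 1.613 × 0.8652 = 1.395
(R_B − R_A)/R_A = 1.395 − 1 = 39.6%

39.6%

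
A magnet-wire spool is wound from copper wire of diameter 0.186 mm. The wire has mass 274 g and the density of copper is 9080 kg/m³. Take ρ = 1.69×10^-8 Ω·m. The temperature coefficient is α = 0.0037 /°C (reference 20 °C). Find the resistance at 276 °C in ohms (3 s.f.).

A = π(d/2)² = π(9.3000e-05 m)² = 2.7172e-08 m²
L = m/(density·A) = 0.274/(9080×2.7172e-08) = 1111 m
R = ρL/A = (1.69×10^-8)(1111)/(2.7172e-08) = 690.7 Ω
R(276 °C) = 690.7 × (1 + 0.0037×256) = 1350 Ω

1350 Ω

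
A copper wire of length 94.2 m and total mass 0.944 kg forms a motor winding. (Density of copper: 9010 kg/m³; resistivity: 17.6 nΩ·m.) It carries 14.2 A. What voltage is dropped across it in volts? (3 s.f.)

ρ = 17.6 nΩ·m = 1.76×10^-8 Ω·m
A = m/(density·L) = 0.944/(9010×94.2) = 1.1122e-06 m²
R = ρL/A = (1.76×10^-8)(94.2)/(1.1122e-06) = 1.491 Ω
V = IR = 14.2 × 1.491 = 21.2 V

21.2 V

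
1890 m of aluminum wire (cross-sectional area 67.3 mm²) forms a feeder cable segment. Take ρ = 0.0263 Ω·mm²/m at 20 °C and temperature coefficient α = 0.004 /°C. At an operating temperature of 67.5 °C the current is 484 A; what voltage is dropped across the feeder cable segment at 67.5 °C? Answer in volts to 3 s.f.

ρ = 0.0263 Ω·mm²/m = 2.63×10^-8 Ω·m
A = 67.3 mm² = 6.730e-05 m²
R₍20₎ = ρL/A = (2.63×10^-8)(1890)/(6.730e-05) = 0.7386 Ω
R₍67.5₎ = R₍20₎(1 + αΔT) = 0.7386 × (1 + 0.004×47.5) = 0.8789 Ω
V = IR = 484 × 0.8789 = 425 V

425 V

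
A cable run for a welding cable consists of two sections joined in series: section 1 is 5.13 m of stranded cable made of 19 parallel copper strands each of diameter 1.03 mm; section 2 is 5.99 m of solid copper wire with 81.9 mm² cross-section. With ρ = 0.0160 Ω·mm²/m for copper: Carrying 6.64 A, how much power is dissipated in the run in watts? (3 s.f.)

0.280 W

ρ = 0.0160 Ω·mm²/m = 1.60×10^-8 Ω·m
Section 1: A_strand = π(5.1500e-04)² = 8.332e-07 m²; R₁ = ρL/(N·A_s) = (1.60×10^-8)(5.13)/(19×8.332e-07) = 0.005185 Ω
Section 2: A = 81.9 mm² = 8.190e-05 m²
R₂ = (1.60×10^-8)(5.99)/(8.190e-05) = 0.00117 Ω
R = R₁ + R₂ = 0.006355 Ω
P = I²R = (6.64)² × 0.006355 = 0.280 W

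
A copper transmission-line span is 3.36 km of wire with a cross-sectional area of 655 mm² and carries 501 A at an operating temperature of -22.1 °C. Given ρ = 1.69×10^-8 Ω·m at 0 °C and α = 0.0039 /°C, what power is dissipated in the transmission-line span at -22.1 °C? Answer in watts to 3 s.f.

19900 W

A = 655 mm² = 6.550e-04 m²
R₍0₎ = ρL/A = (1.69×10^-8)(3360)/(6.550e-04) = 0.08669 Ω
R₍-22.1₎ = R₍0₎(1 + αΔT) = 0.08669 × (1 + 0.0039×-22.1) = 0.07922 Ω
P = I²R = (501)² × 0.07922 = 19900 W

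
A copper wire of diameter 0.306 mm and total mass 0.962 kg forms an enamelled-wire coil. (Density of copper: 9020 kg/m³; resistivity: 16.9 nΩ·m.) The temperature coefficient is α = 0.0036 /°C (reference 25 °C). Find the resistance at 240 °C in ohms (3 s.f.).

591 Ω

ρ = 16.9 nΩ·m = 1.69×10^-8 Ω·m
A = π(d/2)² = π(1.5300e-04 m)² = 7.3542e-08 m²
L = m/(density·A) = 0.962/(9020×7.3542e-08) = 1450 m
R = ρL/A = (1.69×10^-8)(1450)/(7.3542e-08) = 333.3 Ω
R(240 °C) = 333.3 × (1 + 0.0036×215) = 591 Ω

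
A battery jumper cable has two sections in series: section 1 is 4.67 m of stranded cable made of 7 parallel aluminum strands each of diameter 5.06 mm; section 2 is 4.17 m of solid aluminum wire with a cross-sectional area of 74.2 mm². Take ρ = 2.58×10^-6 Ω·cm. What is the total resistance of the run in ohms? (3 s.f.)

0.00231 Ω

ρ = 2.58×10^-6 Ω·cm = 2.58×10^-8 Ω·m
Section 1: A_strand = π(2.5300e-03)² = 2.011e-05 m²; R₁ = ρL/(N·A_s) = (2.58×10^-8)(4.67)/(7×2.011e-05) = 8.559×10^-4 Ω
Section 2: A = 74.2 mm² = 7.420e-05 m²
R₂ = (2.58×10^-8)(4.17)/(7.420e-05) = 0.00145 Ω
R = R₁ + R₂ = 0.00231 Ω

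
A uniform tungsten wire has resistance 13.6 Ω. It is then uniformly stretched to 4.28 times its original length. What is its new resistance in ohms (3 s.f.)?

249 Ω

Volume constant ⇒ A' = A/k with k = 4.28. R' = ρ(kL)/(A/k) = k²R.
R' = 18.32 × 13.6 = 249 Ω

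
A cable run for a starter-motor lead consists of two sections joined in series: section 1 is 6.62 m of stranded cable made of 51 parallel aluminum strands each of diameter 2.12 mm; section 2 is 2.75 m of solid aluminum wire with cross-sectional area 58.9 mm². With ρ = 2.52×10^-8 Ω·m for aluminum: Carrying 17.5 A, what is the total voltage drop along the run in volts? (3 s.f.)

Section 1: A_strand = π(1.0600e-03)² = 3.530e-06 m²; R₁ = ρL/(N·A_s) = (2.52×10^-8)(6.62)/(51×3.530e-06) = 9.267×10^-4 Ω
Section 2: A = 58.9 mm² = 5.890e-05 m²
R₂ = (2.52×10^-8)(2.75)/(5.890e-05) = 0.001177 Ω
R = R₁ + R₂ = 0.002103 Ω
V = IR = 17.5 × 0.002103 = 0.0368 V

0.0368 V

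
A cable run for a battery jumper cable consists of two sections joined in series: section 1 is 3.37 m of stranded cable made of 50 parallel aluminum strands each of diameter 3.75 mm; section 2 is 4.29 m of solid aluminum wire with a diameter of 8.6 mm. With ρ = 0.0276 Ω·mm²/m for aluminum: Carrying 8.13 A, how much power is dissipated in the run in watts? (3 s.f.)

ρ = 0.0276 Ω·mm²/m = 2.76×10^-8 Ω·m
Section 1: A_strand = π(1.8750e-03)² = 1.104e-05 m²; R₁ = ρL/(N·A_s) = (2.76×10^-8)(3.37)/(50×1.104e-05) = 1.684×10^-4 Ω
Section 2: A = π(d/2)² = π(4.3000e-03 m)² = 5.809e-05 m²
R₂ = (2.76×10^-8)(4.29)/(5.809e-05) = 0.002038 Ω
R = R₁ + R₂ = 0.002207 Ω
P = I²R = (8.13)² × 0.002207 = 0.146 W

0.146 W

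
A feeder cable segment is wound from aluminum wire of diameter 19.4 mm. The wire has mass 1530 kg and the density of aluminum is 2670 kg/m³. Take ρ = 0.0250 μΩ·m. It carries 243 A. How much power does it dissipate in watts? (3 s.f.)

9680 W

ρ = 0.0250 μΩ·m = 2.50×10^-8 Ω·m
A = π(d/2)² = π(9.7000e-03 m)² = 2.9559e-04 m²
L = m/(density·A) = 1530/(2670×2.9559e-04) = 1939 m
R = ρL/A = (2.50×10^-8)(1939)/(2.9559e-04) = 0.164 Ω
P = I²R = (243)² × 0.164 = 9680 W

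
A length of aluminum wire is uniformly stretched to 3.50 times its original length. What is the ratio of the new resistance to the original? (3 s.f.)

12.2

Volume constant ⇒ A' = A/k with k = 3.5. R' = ρ(kL)/(A/k) = k²R.
Factor = 12.2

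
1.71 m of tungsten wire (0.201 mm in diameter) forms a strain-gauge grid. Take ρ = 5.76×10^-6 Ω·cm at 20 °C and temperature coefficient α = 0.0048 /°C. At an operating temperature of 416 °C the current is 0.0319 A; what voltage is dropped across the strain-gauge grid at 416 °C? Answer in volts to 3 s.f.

0.287 V

ρ = 5.76×10^-6 Ω·cm = 5.76×10^-8 Ω·m
A = π(d/2)² = π(1.0050e-04 m)² = 3.173e-08 m²
R₍20₎ = ρL/A = (5.76×10^-8)(1.71)/(3.173e-08) = 3.104 Ω
R₍416₎ = R₍20₎(1 + αΔT) = 3.104 × (1 + 0.0048×396) = 9.004 Ω
V = IR = 0.0319 × 9.004 = 0.287 V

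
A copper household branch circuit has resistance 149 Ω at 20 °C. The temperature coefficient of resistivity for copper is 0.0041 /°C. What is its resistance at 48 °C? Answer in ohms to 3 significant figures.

ΔT = 48 − 20 = 28 °C
R = R₀(1 + αΔT) = 149 × (1 + 0.0041×28) = 149 × 1.115 = 166 Ω

166 Ω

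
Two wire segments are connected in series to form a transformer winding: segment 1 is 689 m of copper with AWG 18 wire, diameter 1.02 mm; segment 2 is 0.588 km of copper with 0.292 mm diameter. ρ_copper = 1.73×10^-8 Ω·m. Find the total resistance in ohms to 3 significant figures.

Segment 1: A = π(1.02/2 mm)² = π(5.1000e-04 m)² = 8.171e-07 m²
R₁ = ρL/A = (1.73×10^-8)(689)/(8.171e-07) = 14.59 Ω
Segment 2: A = π(d/2)² = π(1.4600e-04 m)² = 6.697e-08 m²
R₂ = (1.73×10^-8)(588)/(6.697e-08) = 151.9 Ω
R = R₁ + R₂ = 166 Ω

166 Ω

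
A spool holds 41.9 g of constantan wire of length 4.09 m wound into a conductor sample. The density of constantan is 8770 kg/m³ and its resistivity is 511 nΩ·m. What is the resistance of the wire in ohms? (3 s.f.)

ρ = 511 nΩ·m = 5.11×10^-7 Ω·m
A = m/(density·L) = 0.0419/(8770×4.09) = 1.1681e-06 m²
R = ρL/A = (5.11×10^-7)(4.09)/(1.1681e-06) = 1.79 Ω

1.79 Ω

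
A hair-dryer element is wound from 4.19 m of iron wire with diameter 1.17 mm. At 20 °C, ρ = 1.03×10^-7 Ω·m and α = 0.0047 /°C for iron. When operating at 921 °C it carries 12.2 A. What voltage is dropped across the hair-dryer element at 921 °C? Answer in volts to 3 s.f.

A = π(d/2)² = π(5.8500e-04 m)² = 1.075e-06 m²
R₍20₎ = ρL/A = (1.03×10^-7)(4.19)/(1.075e-06) = 0.4014 Ω
R₍921₎ = R₍20₎(1 + αΔT) = 0.4014 × (1 + 0.0047×901) = 2.101 Ω
V = IR = 12.2 × 2.101 = 25.6 V

25.6 V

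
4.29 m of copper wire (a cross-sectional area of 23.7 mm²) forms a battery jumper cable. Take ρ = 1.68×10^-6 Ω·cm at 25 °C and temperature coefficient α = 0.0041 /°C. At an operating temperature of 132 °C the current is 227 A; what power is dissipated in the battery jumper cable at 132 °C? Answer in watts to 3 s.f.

225 W

ρ = 1.68×10^-6 Ω·cm = 1.68×10^-8 Ω·m
A = 23.7 mm² = 2.370e-05 m²
R₍25₎ = ρL/A = (1.68×10^-8)(4.29)/(2.370e-05) = 0.003041 Ω
R₍132₎ = R₍25₎(1 + αΔT) = 0.003041 × (1 + 0.0041×107) = 0.004375 Ω
P = I²R = (227)² × 0.004375 = 225 W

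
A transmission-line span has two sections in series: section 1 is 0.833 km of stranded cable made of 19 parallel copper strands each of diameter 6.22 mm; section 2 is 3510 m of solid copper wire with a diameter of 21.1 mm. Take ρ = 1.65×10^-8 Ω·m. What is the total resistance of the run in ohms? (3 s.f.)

Section 1: A_strand = π(3.1100e-03)² = 3.039e-05 m²; R₁ = ρL/(N·A_s) = (1.65×10^-8)(833)/(19×3.039e-05) = 0.02381 Ω
Section 2: A = π(d/2)² = π(1.0550e-02 m)² = 3.497e-04 m²
R₂ = (1.65×10^-8)(3510)/(3.497e-04) = 0.1656 Ω
R = R₁ + R₂ = 0.189 Ω

0.189 Ω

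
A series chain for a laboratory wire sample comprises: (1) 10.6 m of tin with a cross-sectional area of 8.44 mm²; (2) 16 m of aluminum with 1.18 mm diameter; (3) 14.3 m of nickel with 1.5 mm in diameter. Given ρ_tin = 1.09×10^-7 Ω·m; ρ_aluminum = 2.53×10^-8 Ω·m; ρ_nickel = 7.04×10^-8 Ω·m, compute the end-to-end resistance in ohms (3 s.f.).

Seg 1: A = 8.44 mm² = 8.440e-06 m²
R_1 = (1.09×10^-7)(10.6)/(8.440e-06) = 0.1369 Ω
Seg 2: A = π(d/2)² = π(5.9000e-04 m)² = 1.094e-06 m²
R_2 = (2.53×10^-8)(16)/(1.094e-06) = 0.3702 Ω
Seg 3: A = π(d/2)² = π(7.5000e-04 m)² = 1.767e-06 m²
R_3 = (7.04×10^-8)(14.3)/(1.767e-06) = 0.5697 Ω
R_total = R_1 + R_2 + R_3 = 1.08 Ω

1.08 Ω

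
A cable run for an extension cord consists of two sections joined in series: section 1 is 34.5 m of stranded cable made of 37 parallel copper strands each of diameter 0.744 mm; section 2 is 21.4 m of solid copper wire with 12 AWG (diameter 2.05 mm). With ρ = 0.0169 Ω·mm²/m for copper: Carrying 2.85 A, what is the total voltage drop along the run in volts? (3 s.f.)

0.416 V

ρ = 0.0169 Ω·mm²/m = 1.69×10^-8 Ω·m
Section 1: A_strand = π(3.7200e-04)² = 4.347e-07 m²; R₁ = ρL/(N·A_s) = (1.69×10^-8)(34.5)/(37×4.347e-07) = 0.03625 Ω
Section 2: A = π(2.05/2 mm)² = π(1.0250e-03 m)² = 3.301e-06 m²
R₂ = (1.69×10^-8)(21.4)/(3.301e-06) = 0.1096 Ω
R = R₁ + R₂ = 0.1458 Ω
V = IR = 2.85 × 0.1458 = 0.416 V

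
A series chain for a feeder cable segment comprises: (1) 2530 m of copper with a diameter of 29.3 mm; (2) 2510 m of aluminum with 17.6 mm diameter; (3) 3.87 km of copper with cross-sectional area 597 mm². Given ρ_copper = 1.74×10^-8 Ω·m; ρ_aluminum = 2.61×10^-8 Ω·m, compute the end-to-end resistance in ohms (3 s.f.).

0.447 Ω

Seg 1: A = π(d/2)² = π(1.4650e-02 m)² = 6.743e-04 m²
R_1 = (1.74×10^-8)(2530)/(6.743e-04) = 0.06529 Ω
Seg 2: A = π(d/2)² = π(8.8000e-03 m)² = 2.433e-04 m²
R_2 = (2.61×10^-8)(2510)/(2.433e-04) = 0.2693 Ω
Seg 3: A = 597 mm² = 5.970e-04 m²
R_3 = (1.74×10^-8)(3870)/(5.970e-04) = 0.1128 Ω
R_total = R_1 + R_2 + R_3 = 0.447 Ω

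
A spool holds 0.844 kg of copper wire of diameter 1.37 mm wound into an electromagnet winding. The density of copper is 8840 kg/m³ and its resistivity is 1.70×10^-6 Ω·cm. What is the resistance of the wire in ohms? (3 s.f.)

0.747 Ω

ρ = 1.70×10^-6 Ω·cm = 1.70×10^-8 Ω·m
A = π(d/2)² = π(6.8500e-04 m)² = 1.4741e-06 m²
L = m/(density·A) = 0.844/(8840×1.4741e-06) = 64.77 m
R = ρL/A = (1.70×10^-8)(64.77)/(1.4741e-06) = 0.747 Ω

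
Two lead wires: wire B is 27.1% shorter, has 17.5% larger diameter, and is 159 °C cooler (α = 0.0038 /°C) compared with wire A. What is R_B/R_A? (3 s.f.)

R ∝ ρL/d² with ρ ∝ (1+αΔT), so R_B/R_A = (1 − 27.1/100) × (1 + 17.5/100)⁻² × (1 − 0.0038×159)
= 0.729 × 0.7243 × 0.3958 = 0.209

0.209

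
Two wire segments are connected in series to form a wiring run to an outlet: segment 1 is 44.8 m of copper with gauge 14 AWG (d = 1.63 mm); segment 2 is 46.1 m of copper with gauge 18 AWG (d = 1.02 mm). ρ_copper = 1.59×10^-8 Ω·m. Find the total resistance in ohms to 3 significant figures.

1.24 Ω

Segment 1: A = π(1.63/2 mm)² = π(8.1500e-04 m)² = 2.087e-06 m²
R₁ = ρL/A = (1.59×10^-8)(44.8)/(2.087e-06) = 0.3414 Ω
Segment 2: A = π(1.02/2 mm)² = π(5.1000e-04 m)² = 8.171e-07 m²
R₂ = (1.59×10^-8)(46.1)/(8.171e-07) = 0.897 Ω
R = R₁ + R₂ = 1.24 Ω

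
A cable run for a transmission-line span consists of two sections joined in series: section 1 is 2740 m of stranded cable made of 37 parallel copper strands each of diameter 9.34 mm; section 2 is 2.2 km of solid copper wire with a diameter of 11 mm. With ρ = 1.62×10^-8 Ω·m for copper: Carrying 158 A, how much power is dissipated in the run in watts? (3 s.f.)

9800 W

Section 1: A_strand = π(4.6700e-03)² = 6.851e-05 m²; R₁ = ρL/(N·A_s) = (1.62×10^-8)(2740)/(37×6.851e-05) = 0.01751 Ω
Section 2: A = π(d/2)² = π(5.5000e-03 m)² = 9.503e-05 m²
R₂ = (1.62×10^-8)(2200)/(9.503e-05) = 0.375 Ω
R = R₁ + R₂ = 0.3925 Ω
P = I²R = (158)² × 0.3925 = 9800 W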